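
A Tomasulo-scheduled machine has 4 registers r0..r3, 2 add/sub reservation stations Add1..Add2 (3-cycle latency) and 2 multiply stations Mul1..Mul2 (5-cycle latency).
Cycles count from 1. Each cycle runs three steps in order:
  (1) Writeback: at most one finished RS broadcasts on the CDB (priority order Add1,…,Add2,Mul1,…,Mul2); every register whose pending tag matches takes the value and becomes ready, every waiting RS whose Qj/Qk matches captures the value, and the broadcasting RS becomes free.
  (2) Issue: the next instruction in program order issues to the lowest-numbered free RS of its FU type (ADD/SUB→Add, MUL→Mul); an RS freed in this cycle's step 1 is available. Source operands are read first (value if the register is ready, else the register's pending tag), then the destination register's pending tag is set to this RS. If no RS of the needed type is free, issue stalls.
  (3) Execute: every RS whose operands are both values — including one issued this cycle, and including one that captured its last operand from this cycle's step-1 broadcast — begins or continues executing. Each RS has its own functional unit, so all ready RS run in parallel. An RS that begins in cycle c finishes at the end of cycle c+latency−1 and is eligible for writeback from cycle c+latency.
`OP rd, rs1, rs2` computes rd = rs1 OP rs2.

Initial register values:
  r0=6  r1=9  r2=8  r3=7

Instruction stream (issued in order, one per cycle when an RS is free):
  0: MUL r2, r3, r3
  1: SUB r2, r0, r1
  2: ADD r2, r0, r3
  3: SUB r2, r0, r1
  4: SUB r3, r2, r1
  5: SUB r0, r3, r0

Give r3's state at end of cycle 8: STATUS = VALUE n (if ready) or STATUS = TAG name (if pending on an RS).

  c1: issue MUL r2<-Mul1  regs: r0:6,r1:9,r2:Mul1,r3:7
  c2: issue SUB r2<-Add1  regs: r0:6,r1:9,r2:Add1,r3:7
  c3: issue ADD r2<-Add2  regs: r0:6,r1:9,r2:Add2,r3:7
  c4: stall  regs: r0:6,r1:9,r2:Add2,r3:7
  c5: CDB Add1=-3; issue SUB r2<-Add1  regs: r0:6,r1:9,r2:Add1,r3:7
  c6: CDB Add2=13; issue SUB r3<-Add2  regs: r0:6,r1:9,r2:Add1,r3:Add2
  c7: CDB Mul1=49; stall  regs: r0:6,r1:9,r2:Add1,r3:Add2
  c8: CDB Add1=-3; issue SUB r0<-Add1  regs: r0:Add1,r1:9,r2:-3,r3:Add2

STATUS = TAG Add2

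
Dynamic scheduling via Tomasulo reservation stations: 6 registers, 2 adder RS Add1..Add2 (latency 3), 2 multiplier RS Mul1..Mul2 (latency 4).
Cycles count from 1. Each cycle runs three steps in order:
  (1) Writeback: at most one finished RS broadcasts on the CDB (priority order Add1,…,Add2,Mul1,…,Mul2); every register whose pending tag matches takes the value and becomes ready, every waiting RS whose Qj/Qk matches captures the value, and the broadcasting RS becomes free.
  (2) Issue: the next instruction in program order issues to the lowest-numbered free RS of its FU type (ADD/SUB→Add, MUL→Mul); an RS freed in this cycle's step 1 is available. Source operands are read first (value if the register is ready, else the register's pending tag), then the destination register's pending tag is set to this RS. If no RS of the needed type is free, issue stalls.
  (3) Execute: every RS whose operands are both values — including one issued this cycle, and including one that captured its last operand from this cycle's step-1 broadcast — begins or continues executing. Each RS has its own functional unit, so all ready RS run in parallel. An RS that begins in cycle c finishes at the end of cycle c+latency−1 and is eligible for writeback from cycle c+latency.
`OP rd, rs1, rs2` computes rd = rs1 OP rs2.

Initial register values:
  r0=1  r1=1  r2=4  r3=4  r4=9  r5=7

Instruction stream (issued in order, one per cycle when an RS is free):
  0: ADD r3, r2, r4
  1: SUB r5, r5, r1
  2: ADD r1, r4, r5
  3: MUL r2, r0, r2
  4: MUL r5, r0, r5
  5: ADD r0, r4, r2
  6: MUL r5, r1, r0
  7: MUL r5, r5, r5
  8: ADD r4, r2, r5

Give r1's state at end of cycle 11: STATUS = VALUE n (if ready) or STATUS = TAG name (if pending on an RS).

STATUS = VALUE 15

cycle 1: issue ADD r3<-Add1 // r0:1,r1:1,r2:4,r3:Add1,r4:9,r5:7
cycle 2: issue SUB r5<-Add2 // r0:1,r1:1,r2:4,r3:Add1,r4:9,r5:Add2
cycle 3: stall // r0:1,r1:1,r2:4,r3:Add1,r4:9,r5:Add2
cycle 4: CDB Add1=13; issue ADD r1<-Add1 // r0:1,r1:Add1,r2:4,r3:13,r4:9,r5:Add2
cycle 5: CDB Add2=6; issue MUL r2<-Mul1 // r0:1,r1:Add1,r2:Mul1,r3:13,r4:9,r5:6
cycle 6: issue MUL r5<-Mul2 // r0:1,r1:Add1,r2:Mul1,r3:13,r4:9,r5:Mul2
cycle 7: issue ADD r0<-Add2 // r0:Add2,r1:Add1,r2:Mul1,r3:13,r4:9,r5:Mul2
cycle 8: CDB Add1=15; stall // r0:Add2,r1:15,r2:Mul1,r3:13,r4:9,r5:Mul2
cycle 9: CDB Mul1=4; issue MUL r5<-Mul1 // r0:Add2,r1:15,r2:4,r3:13,r4:9,r5:Mul1
cycle 10: CDB Mul2=6; issue MUL r5<-Mul2 // r0:Add2,r1:15,r2:4,r3:13,r4:9,r5:Mul2
cycle 11: issue ADD r4<-Add1 // r0:Add2,r1:15,r2:4,r3:13,r4:Add1,r5:Mul2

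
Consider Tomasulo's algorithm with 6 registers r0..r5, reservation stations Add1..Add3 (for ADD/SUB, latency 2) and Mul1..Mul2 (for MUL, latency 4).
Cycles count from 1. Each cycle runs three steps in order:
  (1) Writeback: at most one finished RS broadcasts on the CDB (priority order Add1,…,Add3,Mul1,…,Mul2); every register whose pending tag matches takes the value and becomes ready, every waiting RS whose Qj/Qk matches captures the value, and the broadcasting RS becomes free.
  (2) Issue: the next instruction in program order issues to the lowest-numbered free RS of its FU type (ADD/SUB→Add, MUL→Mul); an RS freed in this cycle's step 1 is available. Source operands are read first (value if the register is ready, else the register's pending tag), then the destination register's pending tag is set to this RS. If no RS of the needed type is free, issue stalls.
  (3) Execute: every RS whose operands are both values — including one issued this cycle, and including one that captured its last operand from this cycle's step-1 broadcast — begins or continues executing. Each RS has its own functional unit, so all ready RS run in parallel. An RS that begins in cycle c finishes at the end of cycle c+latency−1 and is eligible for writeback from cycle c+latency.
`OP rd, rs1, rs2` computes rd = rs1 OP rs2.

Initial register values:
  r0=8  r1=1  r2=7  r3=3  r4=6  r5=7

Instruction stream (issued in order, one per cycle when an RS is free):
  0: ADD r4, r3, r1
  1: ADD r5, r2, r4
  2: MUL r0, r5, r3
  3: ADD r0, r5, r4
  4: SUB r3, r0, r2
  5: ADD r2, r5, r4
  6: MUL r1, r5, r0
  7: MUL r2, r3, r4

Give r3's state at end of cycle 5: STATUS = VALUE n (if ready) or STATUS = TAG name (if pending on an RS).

cycle 1: issue ADD r4<-Add1 // r0:8,r1:1,r2:7,r3:3,r4:Add1,r5:7
cycle 2: issue ADD r5<-Add2 // r0:8,r1:1,r2:7,r3:3,r4:Add1,r5:Add2
cycle 3: CDB Add1=4; issue MUL r0<-Mul1 // r0:Mul1,r1:1,r2:7,r3:3,r4:4,r5:Add2
cycle 4: issue ADD r0<-Add1 // r0:Add1,r1:1,r2:7,r3:3,r4:4,r5:Add2
cycle 5: CDB Add2=11; issue SUB r3<-Add2 // r0:Add1,r1:1,r2:7,r3:Add2,r4:4,r5:11

STATUS = TAG Add2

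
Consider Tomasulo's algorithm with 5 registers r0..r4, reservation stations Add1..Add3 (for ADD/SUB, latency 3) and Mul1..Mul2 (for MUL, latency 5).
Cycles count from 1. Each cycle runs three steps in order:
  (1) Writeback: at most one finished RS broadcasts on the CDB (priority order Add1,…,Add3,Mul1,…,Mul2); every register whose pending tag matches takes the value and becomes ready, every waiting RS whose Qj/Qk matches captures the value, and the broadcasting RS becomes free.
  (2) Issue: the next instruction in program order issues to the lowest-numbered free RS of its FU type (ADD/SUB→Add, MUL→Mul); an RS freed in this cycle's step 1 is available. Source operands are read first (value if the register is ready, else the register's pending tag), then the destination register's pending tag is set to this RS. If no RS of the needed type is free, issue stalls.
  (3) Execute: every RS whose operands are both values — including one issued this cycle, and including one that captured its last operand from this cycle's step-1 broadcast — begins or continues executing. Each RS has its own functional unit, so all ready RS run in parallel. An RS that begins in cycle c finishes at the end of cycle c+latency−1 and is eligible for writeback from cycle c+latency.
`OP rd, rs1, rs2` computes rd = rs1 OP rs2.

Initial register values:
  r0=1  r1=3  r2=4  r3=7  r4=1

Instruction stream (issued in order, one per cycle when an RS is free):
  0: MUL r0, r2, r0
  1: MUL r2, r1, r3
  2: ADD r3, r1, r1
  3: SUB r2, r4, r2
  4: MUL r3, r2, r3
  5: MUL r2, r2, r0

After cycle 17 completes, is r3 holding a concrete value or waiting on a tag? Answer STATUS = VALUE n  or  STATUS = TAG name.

c1: issue MUL r0<-Mul1 | r0:Mul1,r1:3,r2:4,r3:7,r4:1
c2: issue MUL r2<-Mul2 | r0:Mul1,r1:3,r2:Mul2,r3:7,r4:1
c3: issue ADD r3<-Add1 | r0:Mul1,r1:3,r2:Mul2,r3:Add1,r4:1
c4: issue SUB r2<-Add2 | r0:Mul1,r1:3,r2:Add2,r3:Add1,r4:1
c5: stall | r0:Mul1,r1:3,r2:Add2,r3:Add1,r4:1
c6: CDB Add1=6; stall | r0:Mul1,r1:3,r2:Add2,r3:6,r4:1
c7: CDB Mul1=4; issue MUL r3<-Mul1 | r0:4,r1:3,r2:Add2,r3:Mul1,r4:1
c8: CDB Mul2=21; issue MUL r2<-Mul2 | r0:4,r1:3,r2:Mul2,r3:Mul1,r4:1
c9: - | r0:4,r1:3,r2:Mul2,r3:Mul1,r4:1
c10: - | r0:4,r1:3,r2:Mul2,r3:Mul1,r4:1
c11: CDB Add2=-20 | r0:4,r1:3,r2:Mul2,r3:Mul1,r4:1
c12: - | r0:4,r1:3,r2:Mul2,r3:Mul1,r4:1
c13: - | r0:4,r1:3,r2:Mul2,r3:Mul1,r4:1
c14: - | r0:4,r1:3,r2:Mul2,r3:Mul1,r4:1
c15: - | r0:4,r1:3,r2:Mul2,r3:Mul1,r4:1
c16: CDB Mul1=-120 | r0:4,r1:3,r2:Mul2,r3:-120,r4:1
c17: CDB Mul2=-80 | r0:4,r1:3,r2:-80,r3:-120,r4:1

STATUS = VALUE -120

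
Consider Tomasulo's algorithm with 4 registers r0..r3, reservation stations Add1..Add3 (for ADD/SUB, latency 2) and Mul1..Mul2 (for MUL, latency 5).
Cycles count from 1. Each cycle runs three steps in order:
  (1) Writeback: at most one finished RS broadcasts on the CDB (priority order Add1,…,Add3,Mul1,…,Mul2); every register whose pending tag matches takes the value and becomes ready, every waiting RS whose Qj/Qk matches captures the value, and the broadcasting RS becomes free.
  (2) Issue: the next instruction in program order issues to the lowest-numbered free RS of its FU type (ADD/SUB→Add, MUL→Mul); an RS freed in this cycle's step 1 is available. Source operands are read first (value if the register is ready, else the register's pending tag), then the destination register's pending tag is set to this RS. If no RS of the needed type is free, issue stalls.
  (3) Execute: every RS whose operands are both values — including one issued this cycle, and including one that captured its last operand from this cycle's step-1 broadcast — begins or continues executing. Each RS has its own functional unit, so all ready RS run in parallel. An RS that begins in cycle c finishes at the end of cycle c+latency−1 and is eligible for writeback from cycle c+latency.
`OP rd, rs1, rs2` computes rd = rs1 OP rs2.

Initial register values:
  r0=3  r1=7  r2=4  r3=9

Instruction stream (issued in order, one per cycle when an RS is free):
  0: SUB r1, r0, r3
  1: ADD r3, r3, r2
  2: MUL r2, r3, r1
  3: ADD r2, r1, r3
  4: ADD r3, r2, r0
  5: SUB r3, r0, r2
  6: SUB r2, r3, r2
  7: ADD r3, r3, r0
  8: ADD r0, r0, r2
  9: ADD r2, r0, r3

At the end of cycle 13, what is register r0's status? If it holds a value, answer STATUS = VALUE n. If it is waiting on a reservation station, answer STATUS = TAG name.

cycle 1: issue SUB r1<-Add1 // r0:3,r1:Add1,r2:4,r3:9
cycle 2: issue ADD r3<-Add2 // r0:3,r1:Add1,r2:4,r3:Add2
cycle 3: CDB Add1=-6; issue MUL r2<-Mul1 // r0:3,r1:-6,r2:Mul1,r3:Add2
cycle 4: CDB Add2=13; issue ADD r2<-Add1 // r0:3,r1:-6,r2:Add1,r3:13
cycle 5: issue ADD r3<-Add2 // r0:3,r1:-6,r2:Add1,r3:Add2
cycle 6: CDB Add1=7; issue SUB r3<-Add1 // r0:3,r1:-6,r2:7,r3:Add1
cycle 7: issue SUB r2<-Add3 // r0:3,r1:-6,r2:Add3,r3:Add1
cycle 8: CDB Add1=-4; issue ADD r3<-Add1 // r0:3,r1:-6,r2:Add3,r3:Add1
cycle 9: CDB Add2=10; issue ADD r0<-Add2 // r0:Add2,r1:-6,r2:Add3,r3:Add1
cycle 10: CDB Add1=-1; issue ADD r2<-Add1 // r0:Add2,r1:-6,r2:Add1,r3:-1
cycle 11: CDB Add3=-11 // r0:Add2,r1:-6,r2:Add1,r3:-1
cycle 12: CDB Mul1=-78 // r0:Add2,r1:-6,r2:Add1,r3:-1
cycle 13: CDB Add2=-8 // r0:-8,r1:-6,r2:Add1,r3:-1

STATUS = VALUE -8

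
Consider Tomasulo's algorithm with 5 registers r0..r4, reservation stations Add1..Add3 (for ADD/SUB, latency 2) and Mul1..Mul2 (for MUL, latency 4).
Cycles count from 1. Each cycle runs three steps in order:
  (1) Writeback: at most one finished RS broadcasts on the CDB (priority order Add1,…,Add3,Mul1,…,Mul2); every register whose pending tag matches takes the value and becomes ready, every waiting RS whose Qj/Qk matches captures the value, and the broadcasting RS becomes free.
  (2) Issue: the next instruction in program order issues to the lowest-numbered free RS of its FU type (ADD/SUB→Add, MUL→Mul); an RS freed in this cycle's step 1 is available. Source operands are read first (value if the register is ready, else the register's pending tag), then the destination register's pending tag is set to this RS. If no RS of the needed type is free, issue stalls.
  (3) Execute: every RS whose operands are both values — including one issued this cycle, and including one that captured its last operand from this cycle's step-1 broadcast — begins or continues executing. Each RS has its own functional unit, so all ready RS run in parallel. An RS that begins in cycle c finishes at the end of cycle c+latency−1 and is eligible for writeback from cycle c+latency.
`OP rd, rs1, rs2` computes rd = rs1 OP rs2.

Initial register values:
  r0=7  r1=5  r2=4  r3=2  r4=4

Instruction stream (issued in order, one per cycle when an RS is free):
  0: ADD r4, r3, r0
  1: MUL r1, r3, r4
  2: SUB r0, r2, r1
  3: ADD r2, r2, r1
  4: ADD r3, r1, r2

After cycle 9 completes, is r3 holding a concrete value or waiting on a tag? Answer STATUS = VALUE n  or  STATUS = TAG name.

STATUS = TAG Add3

  c1: issue ADD r4<-Add1  regs: r0:7,r1:5,r2:4,r3:2,r4:Add1
  c2: issue MUL r1<-Mul1  regs: r0:7,r1:Mul1,r2:4,r3:2,r4:Add1
  c3: CDB Add1=9; issue SUB r0<-Add1  regs: r0:Add1,r1:Mul1,r2:4,r3:2,r4:9
  c4: issue ADD r2<-Add2  regs: r0:Add1,r1:Mul1,r2:Add2,r3:2,r4:9
  c5: issue ADD r3<-Add3  regs: r0:Add1,r1:Mul1,r2:Add2,r3:Add3,r4:9
  c6: -  regs: r0:Add1,r1:Mul1,r2:Add2,r3:Add3,r4:9
  c7: CDB Mul1=18  regs: r0:Add1,r1:18,r2:Add2,r3:Add3,r4:9
  c8: -  regs: r0:Add1,r1:18,r2:Add2,r3:Add3,r4:9
  c9: CDB Add1=-14  regs: r0:-14,r1:18,r2:Add2,r3:Add3,r4:9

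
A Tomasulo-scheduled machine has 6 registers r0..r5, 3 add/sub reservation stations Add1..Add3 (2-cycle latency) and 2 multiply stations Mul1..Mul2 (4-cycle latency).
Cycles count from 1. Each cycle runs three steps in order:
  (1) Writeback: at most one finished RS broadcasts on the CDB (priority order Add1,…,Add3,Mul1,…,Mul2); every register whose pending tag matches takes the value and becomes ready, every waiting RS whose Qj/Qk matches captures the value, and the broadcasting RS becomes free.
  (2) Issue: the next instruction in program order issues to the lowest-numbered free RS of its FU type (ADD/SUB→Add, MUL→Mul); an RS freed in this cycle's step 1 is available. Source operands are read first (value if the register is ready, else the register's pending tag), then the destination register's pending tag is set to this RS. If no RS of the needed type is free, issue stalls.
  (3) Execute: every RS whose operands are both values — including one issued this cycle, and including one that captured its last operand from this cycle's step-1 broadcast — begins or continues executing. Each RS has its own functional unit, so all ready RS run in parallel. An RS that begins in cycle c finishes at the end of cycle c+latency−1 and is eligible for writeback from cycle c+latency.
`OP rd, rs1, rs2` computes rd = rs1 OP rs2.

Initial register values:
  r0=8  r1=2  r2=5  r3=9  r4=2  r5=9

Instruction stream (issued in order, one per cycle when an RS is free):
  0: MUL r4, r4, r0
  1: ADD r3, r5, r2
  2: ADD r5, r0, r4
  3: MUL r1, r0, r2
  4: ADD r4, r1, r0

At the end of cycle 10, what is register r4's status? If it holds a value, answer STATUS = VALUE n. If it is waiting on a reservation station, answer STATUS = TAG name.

c1: issue MUL r4<-Mul1 | r0:8,r1:2,r2:5,r3:9,r4:Mul1,r5:9
c2: issue ADD r3<-Add1 | r0:8,r1:2,r2:5,r3:Add1,r4:Mul1,r5:9
c3: issue ADD r5<-Add2 | r0:8,r1:2,r2:5,r3:Add1,r4:Mul1,r5:Add2
c4: CDB Add1=14; issue MUL r1<-Mul2 | r0:8,r1:Mul2,r2:5,r3:14,r4:Mul1,r5:Add2
c5: CDB Mul1=16; issue ADD r4<-Add1 | r0:8,r1:Mul2,r2:5,r3:14,r4:Add1,r5:Add2
c6: - | r0:8,r1:Mul2,r2:5,r3:14,r4:Add1,r5:Add2
c7: CDB Add2=24 | r0:8,r1:Mul2,r2:5,r3:14,r4:Add1,r5:24
c8: CDB Mul2=40 | r0:8,r1:40,r2:5,r3:14,r4:Add1,r5:24
c9: - | r0:8,r1:40,r2:5,r3:14,r4:Add1,r5:24
c10: CDB Add1=48 | r0:8,r1:40,r2:5,r3:14,r4:48,r5:24

STATUS = VALUE 48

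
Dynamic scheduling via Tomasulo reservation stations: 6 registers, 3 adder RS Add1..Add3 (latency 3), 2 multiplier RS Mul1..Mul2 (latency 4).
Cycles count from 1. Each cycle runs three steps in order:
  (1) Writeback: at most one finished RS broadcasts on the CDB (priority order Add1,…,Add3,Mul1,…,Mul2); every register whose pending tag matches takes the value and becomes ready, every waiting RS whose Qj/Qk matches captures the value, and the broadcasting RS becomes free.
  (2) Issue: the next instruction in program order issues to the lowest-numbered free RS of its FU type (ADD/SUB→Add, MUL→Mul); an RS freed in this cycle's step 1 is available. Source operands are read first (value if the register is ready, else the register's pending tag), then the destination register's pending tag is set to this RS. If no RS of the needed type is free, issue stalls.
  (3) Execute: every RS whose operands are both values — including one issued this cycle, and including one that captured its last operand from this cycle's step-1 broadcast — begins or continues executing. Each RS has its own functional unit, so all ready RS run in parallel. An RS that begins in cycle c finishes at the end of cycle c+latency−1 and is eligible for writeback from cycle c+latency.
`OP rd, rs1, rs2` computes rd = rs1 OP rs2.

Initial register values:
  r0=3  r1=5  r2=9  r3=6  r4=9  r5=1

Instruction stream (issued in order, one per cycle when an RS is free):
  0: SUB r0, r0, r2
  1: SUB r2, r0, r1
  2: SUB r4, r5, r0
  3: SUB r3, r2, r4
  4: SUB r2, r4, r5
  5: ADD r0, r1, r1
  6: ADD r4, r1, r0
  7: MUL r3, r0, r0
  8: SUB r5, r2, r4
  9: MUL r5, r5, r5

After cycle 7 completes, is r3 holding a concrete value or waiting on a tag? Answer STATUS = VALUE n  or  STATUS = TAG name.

STATUS = TAG Add1

cycle 1: issue SUB r0<-Add1 // r0:Add1,r1:5,r2:9,r3:6,r4:9,r5:1
cycle 2: issue SUB r2<-Add2 // r0:Add1,r1:5,r2:Add2,r3:6,r4:9,r5:1
cycle 3: issue SUB r4<-Add3 // r0:Add1,r1:5,r2:Add2,r3:6,r4:Add3,r5:1
cycle 4: CDB Add1=-6; issue SUB r3<-Add1 // r0:-6,r1:5,r2:Add2,r3:Add1,r4:Add3,r5:1
cycle 5: stall // r0:-6,r1:5,r2:Add2,r3:Add1,r4:Add3,r5:1
cycle 6: stall // r0:-6,r1:5,r2:Add2,r3:Add1,r4:Add3,r5:1
cycle 7: CDB Add2=-11; issue SUB r2<-Add2 // r0:-6,r1:5,r2:Add2,r3:Add1,r4:Add3,r5:1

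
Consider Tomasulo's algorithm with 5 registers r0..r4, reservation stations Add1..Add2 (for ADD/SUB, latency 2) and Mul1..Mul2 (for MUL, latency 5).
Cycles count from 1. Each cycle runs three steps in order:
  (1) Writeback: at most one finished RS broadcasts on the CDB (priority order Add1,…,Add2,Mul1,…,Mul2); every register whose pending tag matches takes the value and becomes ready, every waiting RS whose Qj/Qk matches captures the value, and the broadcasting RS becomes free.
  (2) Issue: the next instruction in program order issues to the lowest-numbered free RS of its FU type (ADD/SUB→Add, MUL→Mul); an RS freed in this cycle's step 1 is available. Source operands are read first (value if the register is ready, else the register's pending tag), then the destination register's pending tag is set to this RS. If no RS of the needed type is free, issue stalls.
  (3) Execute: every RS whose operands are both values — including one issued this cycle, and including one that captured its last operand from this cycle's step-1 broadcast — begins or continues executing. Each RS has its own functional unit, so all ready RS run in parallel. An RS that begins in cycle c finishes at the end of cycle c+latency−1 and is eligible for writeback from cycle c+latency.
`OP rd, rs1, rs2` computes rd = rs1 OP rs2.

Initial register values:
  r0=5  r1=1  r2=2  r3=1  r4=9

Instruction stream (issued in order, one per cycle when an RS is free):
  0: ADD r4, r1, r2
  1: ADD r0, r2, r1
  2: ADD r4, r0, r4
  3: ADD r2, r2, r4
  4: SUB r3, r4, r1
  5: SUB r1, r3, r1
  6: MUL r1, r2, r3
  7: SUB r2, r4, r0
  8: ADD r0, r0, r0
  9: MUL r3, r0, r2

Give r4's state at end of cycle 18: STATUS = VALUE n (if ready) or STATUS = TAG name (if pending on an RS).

cycle 1: issue ADD r4<-Add1 // r0:5,r1:1,r2:2,r3:1,r4:Add1
cycle 2: issue ADD r0<-Add2 // r0:Add2,r1:1,r2:2,r3:1,r4:Add1
cycle 3: CDB Add1=3; issue ADD r4<-Add1 // r0:Add2,r1:1,r2:2,r3:1,r4:Add1
cycle 4: CDB Add2=3; issue ADD r2<-Add2 // r0:3,r1:1,r2:Add2,r3:1,r4:Add1
cycle 5: stall // r0:3,r1:1,r2:Add2,r3:1,r4:Add1
cycle 6: CDB Add1=6; issue SUB r3<-Add1 // r0:3,r1:1,r2:Add2,r3:Add1,r4:6
cycle 7: stall // r0:3,r1:1,r2:Add2,r3:Add1,r4:6
cycle 8: CDB Add1=5; issue SUB r1<-Add1 // r0:3,r1:Add1,r2:Add2,r3:5,r4:6
cycle 9: CDB Add2=8; issue MUL r1<-Mul1 // r0:3,r1:Mul1,r2:8,r3:5,r4:6
cycle 10: CDB Add1=4; issue SUB r2<-Add1 // r0:3,r1:Mul1,r2:Add1,r3:5,r4:6
cycle 11: issue ADD r0<-Add2 // r0:Add2,r1:Mul1,r2:Add1,r3:5,r4:6
cycle 12: CDB Add1=3; issue MUL r3<-Mul2 // r0:Add2,r1:Mul1,r2:3,r3:Mul2,r4:6
cycle 13: CDB Add2=6 // r0:6,r1:Mul1,r2:3,r3:Mul2,r4:6
cycle 14: CDB Mul1=40 // r0:6,r1:40,r2:3,r3:Mul2,r4:6
cycle 15: - // r0:6,r1:40,r2:3,r3:Mul2,r4:6
cycle 16: - // r0:6,r1:40,r2:3,r3:Mul2,r4:6
cycle 17: - // r0:6,r1:40,r2:3,r3:Mul2,r4:6
cycle 18: CDB Mul2=18 // r0:6,r1:40,r2:3,r3:18,r4:6

STATUS = VALUE 6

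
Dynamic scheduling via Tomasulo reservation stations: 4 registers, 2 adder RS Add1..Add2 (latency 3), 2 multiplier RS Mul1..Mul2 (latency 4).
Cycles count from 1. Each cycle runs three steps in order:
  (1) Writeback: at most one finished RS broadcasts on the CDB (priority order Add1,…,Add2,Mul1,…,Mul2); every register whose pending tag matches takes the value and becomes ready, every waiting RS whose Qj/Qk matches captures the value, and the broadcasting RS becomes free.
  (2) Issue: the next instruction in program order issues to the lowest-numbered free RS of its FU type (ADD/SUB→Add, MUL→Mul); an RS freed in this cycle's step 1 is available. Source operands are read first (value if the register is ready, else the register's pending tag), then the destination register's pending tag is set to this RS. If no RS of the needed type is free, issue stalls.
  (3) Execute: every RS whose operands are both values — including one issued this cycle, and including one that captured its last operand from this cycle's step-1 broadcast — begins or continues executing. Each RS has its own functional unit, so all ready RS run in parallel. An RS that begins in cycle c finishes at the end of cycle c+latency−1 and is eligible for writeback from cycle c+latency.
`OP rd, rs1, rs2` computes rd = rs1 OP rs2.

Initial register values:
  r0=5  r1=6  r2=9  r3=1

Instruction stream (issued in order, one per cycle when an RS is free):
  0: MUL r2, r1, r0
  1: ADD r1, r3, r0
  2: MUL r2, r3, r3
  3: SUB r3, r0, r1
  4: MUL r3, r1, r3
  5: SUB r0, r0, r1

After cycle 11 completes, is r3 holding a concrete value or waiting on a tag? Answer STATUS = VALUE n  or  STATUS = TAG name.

STATUS = TAG Mul1

c1: issue MUL r2<-Mul1 | r0:5,r1:6,r2:Mul1,r3:1
c2: issue ADD r1<-Add1 | r0:5,r1:Add1,r2:Mul1,r3:1
c3: issue MUL r2<-Mul2 | r0:5,r1:Add1,r2:Mul2,r3:1
c4: issue SUB r3<-Add2 | r0:5,r1:Add1,r2:Mul2,r3:Add2
c5: CDB Add1=6; stall | r0:5,r1:6,r2:Mul2,r3:Add2
c6: CDB Mul1=30; issue MUL r3<-Mul1 | r0:5,r1:6,r2:Mul2,r3:Mul1
c7: CDB Mul2=1; issue SUB r0<-Add1 | r0:Add1,r1:6,r2:1,r3:Mul1
c8: CDB Add2=-1 | r0:Add1,r1:6,r2:1,r3:Mul1
c9: - | r0:Add1,r1:6,r2:1,r3:Mul1
c10: CDB Add1=-1 | r0:-1,r1:6,r2:1,r3:Mul1
c11: - | r0:-1,r1:6,r2:1,r3:Mul1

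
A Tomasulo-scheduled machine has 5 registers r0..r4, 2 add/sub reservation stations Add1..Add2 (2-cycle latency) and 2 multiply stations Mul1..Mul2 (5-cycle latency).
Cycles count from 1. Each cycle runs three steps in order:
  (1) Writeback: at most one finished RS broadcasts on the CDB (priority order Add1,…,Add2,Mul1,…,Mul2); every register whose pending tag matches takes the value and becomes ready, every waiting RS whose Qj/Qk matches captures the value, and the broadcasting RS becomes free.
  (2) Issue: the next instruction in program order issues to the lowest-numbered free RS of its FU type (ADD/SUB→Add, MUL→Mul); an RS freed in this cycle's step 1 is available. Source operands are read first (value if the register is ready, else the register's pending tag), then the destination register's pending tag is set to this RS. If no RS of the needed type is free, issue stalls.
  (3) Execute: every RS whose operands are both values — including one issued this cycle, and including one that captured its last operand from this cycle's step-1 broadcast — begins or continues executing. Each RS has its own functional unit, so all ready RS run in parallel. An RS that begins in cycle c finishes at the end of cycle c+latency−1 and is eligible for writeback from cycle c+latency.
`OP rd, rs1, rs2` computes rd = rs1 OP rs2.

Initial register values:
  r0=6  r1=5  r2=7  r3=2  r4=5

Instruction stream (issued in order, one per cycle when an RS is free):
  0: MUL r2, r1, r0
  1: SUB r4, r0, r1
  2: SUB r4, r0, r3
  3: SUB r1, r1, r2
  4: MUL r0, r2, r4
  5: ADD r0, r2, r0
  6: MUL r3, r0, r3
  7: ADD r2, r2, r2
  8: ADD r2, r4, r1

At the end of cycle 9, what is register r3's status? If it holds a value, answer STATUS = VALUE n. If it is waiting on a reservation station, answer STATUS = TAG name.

c1: issue MUL r2<-Mul1 | r0:6,r1:5,r2:Mul1,r3:2,r4:5
c2: issue SUB r4<-Add1 | r0:6,r1:5,r2:Mul1,r3:2,r4:Add1
c3: issue SUB r4<-Add2 | r0:6,r1:5,r2:Mul1,r3:2,r4:Add2
c4: CDB Add1=1; issue SUB r1<-Add1 | r0:6,r1:Add1,r2:Mul1,r3:2,r4:Add2
c5: CDB Add2=4; issue MUL r0<-Mul2 | r0:Mul2,r1:Add1,r2:Mul1,r3:2,r4:4
c6: CDB Mul1=30; issue ADD r0<-Add2 | r0:Add2,r1:Add1,r2:30,r3:2,r4:4
c7: issue MUL r3<-Mul1 | r0:Add2,r1:Add1,r2:30,r3:Mul1,r4:4
c8: CDB Add1=-25; issue ADD r2<-Add1 | r0:Add2,r1:-25,r2:Add1,r3:Mul1,r4:4
c9: stall | r0:Add2,r1:-25,r2:Add1,r3:Mul1,r4:4

STATUS = TAG Mul1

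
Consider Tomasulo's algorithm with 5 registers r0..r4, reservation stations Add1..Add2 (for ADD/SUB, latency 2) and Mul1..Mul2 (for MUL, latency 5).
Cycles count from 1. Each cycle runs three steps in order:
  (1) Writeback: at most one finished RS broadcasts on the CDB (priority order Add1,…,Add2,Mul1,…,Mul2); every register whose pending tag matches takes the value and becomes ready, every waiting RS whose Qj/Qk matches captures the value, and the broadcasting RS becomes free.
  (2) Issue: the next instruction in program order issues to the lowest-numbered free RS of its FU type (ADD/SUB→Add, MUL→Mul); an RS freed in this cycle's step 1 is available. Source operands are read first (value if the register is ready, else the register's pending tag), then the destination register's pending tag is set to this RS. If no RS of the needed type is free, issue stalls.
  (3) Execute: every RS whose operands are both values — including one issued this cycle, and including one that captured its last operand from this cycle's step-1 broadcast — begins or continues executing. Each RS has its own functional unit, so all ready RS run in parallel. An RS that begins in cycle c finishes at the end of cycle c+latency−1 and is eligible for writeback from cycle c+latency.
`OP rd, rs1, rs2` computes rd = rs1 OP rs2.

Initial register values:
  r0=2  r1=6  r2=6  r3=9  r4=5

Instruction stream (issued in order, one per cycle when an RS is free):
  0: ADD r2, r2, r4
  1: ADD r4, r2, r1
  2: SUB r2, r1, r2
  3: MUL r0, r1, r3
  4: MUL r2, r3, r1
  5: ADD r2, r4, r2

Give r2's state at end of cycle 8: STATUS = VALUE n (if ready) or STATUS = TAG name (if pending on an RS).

STATUS = TAG Add1

  c1: issue ADD r2<-Add1  regs: r0:2,r1:6,r2:Add1,r3:9,r4:5
  c2: issue ADD r4<-Add2  regs: r0:2,r1:6,r2:Add1,r3:9,r4:Add2
  c3: CDB Add1=11; issue SUB r2<-Add1  regs: r0:2,r1:6,r2:Add1,r3:9,r4:Add2
  c4: issue MUL r0<-Mul1  regs: r0:Mul1,r1:6,r2:Add1,r3:9,r4:Add2
  c5: CDB Add1=-5; issue MUL r2<-Mul2  regs: r0:Mul1,r1:6,r2:Mul2,r3:9,r4:Add2
  c6: CDB Add2=17; issue ADD r2<-Add1  regs: r0:Mul1,r1:6,r2:Add1,r3:9,r4:17
  c7: -  regs: r0:Mul1,r1:6,r2:Add1,r3:9,r4:17
  c8: -  regs: r0:Mul1,r1:6,r2:Add1,r3:9,r4:17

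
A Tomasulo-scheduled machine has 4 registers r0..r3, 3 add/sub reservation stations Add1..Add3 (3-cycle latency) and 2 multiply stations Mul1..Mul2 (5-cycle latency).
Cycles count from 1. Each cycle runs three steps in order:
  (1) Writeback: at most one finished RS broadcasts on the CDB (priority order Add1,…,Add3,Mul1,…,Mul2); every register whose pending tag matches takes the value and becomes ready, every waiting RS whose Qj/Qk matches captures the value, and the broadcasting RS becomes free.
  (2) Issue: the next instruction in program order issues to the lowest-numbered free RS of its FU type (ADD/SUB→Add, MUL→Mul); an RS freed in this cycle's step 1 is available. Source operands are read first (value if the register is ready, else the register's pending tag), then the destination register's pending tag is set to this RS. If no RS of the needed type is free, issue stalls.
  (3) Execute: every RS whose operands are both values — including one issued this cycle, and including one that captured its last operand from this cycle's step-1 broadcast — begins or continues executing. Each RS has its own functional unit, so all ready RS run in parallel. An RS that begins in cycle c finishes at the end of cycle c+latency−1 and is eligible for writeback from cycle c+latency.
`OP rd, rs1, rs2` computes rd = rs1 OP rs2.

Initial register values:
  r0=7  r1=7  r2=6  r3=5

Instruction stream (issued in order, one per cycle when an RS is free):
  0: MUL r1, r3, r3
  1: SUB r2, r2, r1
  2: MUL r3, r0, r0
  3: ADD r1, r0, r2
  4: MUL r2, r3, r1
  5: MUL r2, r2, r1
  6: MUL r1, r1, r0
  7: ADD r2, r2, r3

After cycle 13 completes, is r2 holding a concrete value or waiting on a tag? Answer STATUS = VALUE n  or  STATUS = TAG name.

STATUS = TAG Mul2

  c1: issue MUL r1<-Mul1  regs: r0:7,r1:Mul1,r2:6,r3:5
  c2: issue SUB r2<-Add1  regs: r0:7,r1:Mul1,r2:Add1,r3:5
  c3: issue MUL r3<-Mul2  regs: r0:7,r1:Mul1,r2:Add1,r3:Mul2
  c4: issue ADD r1<-Add2  regs: r0:7,r1:Add2,r2:Add1,r3:Mul2
  c5: stall  regs: r0:7,r1:Add2,r2:Add1,r3:Mul2
  c6: CDB Mul1=25; issue MUL r2<-Mul1  regs: r0:7,r1:Add2,r2:Mul1,r3:Mul2
  c7: stall  regs: r0:7,r1:Add2,r2:Mul1,r3:Mul2
  c8: CDB Mul2=49; issue MUL r2<-Mul2  regs: r0:7,r1:Add2,r2:Mul2,r3:49
  c9: CDB Add1=-19; stall  regs: r0:7,r1:Add2,r2:Mul2,r3:49
  c10: stall  regs: r0:7,r1:Add2,r2:Mul2,r3:49
  c11: stall  regs: r0:7,r1:Add2,r2:Mul2,r3:49
  c12: CDB Add2=-12; stall  regs: r0:7,r1:-12,r2:Mul2,r3:49
  c13: stall  regs: r0:7,r1:-12,r2:Mul2,r3:49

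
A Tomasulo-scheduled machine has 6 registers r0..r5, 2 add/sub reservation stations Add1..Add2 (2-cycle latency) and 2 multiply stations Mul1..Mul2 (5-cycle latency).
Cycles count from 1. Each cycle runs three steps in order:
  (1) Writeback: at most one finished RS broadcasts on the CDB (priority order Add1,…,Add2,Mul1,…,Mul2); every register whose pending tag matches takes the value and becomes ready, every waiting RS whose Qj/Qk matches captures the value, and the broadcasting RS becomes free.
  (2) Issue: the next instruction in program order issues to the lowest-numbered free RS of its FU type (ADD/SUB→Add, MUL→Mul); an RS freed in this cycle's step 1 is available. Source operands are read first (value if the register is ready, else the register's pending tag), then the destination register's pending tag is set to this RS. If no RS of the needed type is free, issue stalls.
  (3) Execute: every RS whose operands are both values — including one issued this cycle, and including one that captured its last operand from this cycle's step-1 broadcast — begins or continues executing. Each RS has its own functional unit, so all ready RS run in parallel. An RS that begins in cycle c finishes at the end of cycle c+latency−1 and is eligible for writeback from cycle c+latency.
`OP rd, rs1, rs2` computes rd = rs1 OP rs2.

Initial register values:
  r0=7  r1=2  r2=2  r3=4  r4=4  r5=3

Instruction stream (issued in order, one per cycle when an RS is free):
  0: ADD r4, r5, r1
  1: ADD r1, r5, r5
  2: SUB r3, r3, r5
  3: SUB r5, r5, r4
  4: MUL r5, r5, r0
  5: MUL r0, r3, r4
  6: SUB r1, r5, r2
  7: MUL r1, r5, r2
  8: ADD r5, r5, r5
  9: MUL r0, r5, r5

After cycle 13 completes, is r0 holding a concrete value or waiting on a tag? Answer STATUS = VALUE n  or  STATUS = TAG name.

  c1: issue ADD r4<-Add1  regs: r0:7,r1:2,r2:2,r3:4,r4:Add1,r5:3
  c2: issue ADD r1<-Add2  regs: r0:7,r1:Add2,r2:2,r3:4,r4:Add1,r5:3
  c3: CDB Add1=5; issue SUB r3<-Add1  regs: r0:7,r1:Add2,r2:2,r3:Add1,r4:5,r5:3
  c4: CDB Add2=6; issue SUB r5<-Add2  regs: r0:7,r1:6,r2:2,r3:Add1,r4:5,r5:Add2
  c5: CDB Add1=1; issue MUL r5<-Mul1  regs: r0:7,r1:6,r2:2,r3:1,r4:5,r5:Mul1
  c6: CDB Add2=-2; issue MUL r0<-Mul2  regs: r0:Mul2,r1:6,r2:2,r3:1,r4:5,r5:Mul1
  c7: issue SUB r1<-Add1  regs: r0:Mul2,r1:Add1,r2:2,r3:1,r4:5,r5:Mul1
  c8: stall  regs: r0:Mul2,r1:Add1,r2:2,r3:1,r4:5,r5:Mul1
  c9: stall  regs: r0:Mul2,r1:Add1,r2:2,r3:1,r4:5,r5:Mul1
  c10: stall  regs: r0:Mul2,r1:Add1,r2:2,r3:1,r4:5,r5:Mul1
  c11: CDB Mul1=-14; issue MUL r1<-Mul1  regs: r0:Mul2,r1:Mul1,r2:2,r3:1,r4:5,r5:-14
  c12: CDB Mul2=5; issue ADD r5<-Add2  regs: r0:5,r1:Mul1,r2:2,r3:1,r4:5,r5:Add2
  c13: CDB Add1=-16; issue MUL r0<-Mul2  regs: r0:Mul2,r1:Mul1,r2:2,r3:1,r4:5,r5:Add2

STATUS = TAG Mul2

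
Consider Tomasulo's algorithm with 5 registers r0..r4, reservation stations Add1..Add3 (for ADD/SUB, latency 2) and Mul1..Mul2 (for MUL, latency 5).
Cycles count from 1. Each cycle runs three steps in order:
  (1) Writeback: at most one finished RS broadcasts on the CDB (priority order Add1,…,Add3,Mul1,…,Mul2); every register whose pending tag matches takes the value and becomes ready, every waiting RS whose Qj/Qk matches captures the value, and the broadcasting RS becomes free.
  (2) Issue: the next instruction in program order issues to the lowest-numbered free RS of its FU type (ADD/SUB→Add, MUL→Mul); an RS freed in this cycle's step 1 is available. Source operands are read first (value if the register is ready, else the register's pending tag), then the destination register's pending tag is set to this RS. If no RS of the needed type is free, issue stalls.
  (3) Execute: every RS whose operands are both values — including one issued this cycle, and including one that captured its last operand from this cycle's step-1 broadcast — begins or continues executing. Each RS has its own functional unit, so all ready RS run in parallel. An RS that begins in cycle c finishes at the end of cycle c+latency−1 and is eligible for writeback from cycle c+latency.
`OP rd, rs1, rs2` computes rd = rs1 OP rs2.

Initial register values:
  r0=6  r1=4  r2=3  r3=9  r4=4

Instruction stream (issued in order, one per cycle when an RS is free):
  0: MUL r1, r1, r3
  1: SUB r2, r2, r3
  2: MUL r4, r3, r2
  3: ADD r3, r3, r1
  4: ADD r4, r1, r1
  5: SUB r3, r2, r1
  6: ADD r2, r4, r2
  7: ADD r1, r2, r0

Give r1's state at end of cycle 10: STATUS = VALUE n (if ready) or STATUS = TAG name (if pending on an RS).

STATUS = TAG Add2

  c1: issue MUL r1<-Mul1  regs: r0:6,r1:Mul1,r2:3,r3:9,r4:4
  c2: issue SUB r2<-Add1  regs: r0:6,r1:Mul1,r2:Add1,r3:9,r4:4
  c3: issue MUL r4<-Mul2  regs: r0:6,r1:Mul1,r2:Add1,r3:9,r4:Mul2
  c4: CDB Add1=-6; issue ADD r3<-Add1  regs: r0:6,r1:Mul1,r2:-6,r3:Add1,r4:Mul2
  c5: issue ADD r4<-Add2  regs: r0:6,r1:Mul1,r2:-6,r3:Add1,r4:Add2
  c6: CDB Mul1=36; issue SUB r3<-Add3  regs: r0:6,r1:36,r2:-6,r3:Add3,r4:Add2
  c7: stall  regs: r0:6,r1:36,r2:-6,r3:Add3,r4:Add2
  c8: CDB Add1=45; issue ADD r2<-Add1  regs: r0:6,r1:36,r2:Add1,r3:Add3,r4:Add2
  c9: CDB Add2=72; issue ADD r1<-Add2  regs: r0:6,r1:Add2,r2:Add1,r3:Add3,r4:72
  c10: CDB Add3=-42  regs: r0:6,r1:Add2,r2:Add1,r3:-42,r4:72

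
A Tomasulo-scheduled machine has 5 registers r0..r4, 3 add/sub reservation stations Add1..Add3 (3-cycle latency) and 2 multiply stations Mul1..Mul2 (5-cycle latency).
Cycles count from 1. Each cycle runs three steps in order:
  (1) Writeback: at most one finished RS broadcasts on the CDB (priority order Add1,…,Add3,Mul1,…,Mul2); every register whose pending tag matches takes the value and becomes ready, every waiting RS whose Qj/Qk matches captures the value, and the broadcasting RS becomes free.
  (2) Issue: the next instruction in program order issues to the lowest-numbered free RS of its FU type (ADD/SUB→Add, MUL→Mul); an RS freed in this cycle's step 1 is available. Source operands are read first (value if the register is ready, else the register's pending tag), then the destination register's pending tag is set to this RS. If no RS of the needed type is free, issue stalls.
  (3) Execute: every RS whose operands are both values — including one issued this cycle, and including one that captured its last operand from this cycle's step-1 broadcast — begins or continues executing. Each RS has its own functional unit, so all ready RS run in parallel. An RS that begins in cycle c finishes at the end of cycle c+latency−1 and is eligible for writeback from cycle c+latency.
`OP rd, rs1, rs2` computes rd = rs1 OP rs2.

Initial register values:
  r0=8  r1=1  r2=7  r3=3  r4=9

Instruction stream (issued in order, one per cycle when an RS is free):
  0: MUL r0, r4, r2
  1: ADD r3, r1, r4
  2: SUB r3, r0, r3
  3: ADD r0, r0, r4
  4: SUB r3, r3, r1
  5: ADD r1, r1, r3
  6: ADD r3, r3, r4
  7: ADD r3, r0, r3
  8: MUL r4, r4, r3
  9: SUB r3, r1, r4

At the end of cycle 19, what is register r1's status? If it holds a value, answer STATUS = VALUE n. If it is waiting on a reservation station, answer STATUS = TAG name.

STATUS = VALUE 53

cycle 1: issue MUL r0<-Mul1 // r0:Mul1,r1:1,r2:7,r3:3,r4:9
cycle 2: issue ADD r3<-Add1 // r0:Mul1,r1:1,r2:7,r3:Add1,r4:9
cycle 3: issue SUB r3<-Add2 // r0:Mul1,r1:1,r2:7,r3:Add2,r4:9
cycle 4: issue ADD r0<-Add3 // r0:Add3,r1:1,r2:7,r3:Add2,r4:9
cycle 5: CDB Add1=10; issue SUB r3<-Add1 // r0:Add3,r1:1,r2:7,r3:Add1,r4:9
cycle 6: CDB Mul1=63; stall // r0:Add3,r1:1,r2:7,r3:Add1,r4:9
cycle 7: stall // r0:Add3,r1:1,r2:7,r3:Add1,r4:9
cycle 8: stall // r0:Add3,r1:1,r2:7,r3:Add1,r4:9
cycle 9: CDB Add2=53; issue ADD r1<-Add2 // r0:Add3,r1:Add2,r2:7,r3:Add1,r4:9
cycle 10: CDB Add3=72; issue ADD r3<-Add3 // r0:72,r1:Add2,r2:7,r3:Add3,r4:9
cycle 11: stall // r0:72,r1:Add2,r2:7,r3:Add3,r4:9
cycle 12: CDB Add1=52; issue ADD r3<-Add1 // r0:72,r1:Add2,r2:7,r3:Add1,r4:9
cycle 13: issue MUL r4<-Mul1 // r0:72,r1:Add2,r2:7,r3:Add1,r4:Mul1
cycle 14: stall // r0:72,r1:Add2,r2:7,r3:Add1,r4:Mul1
cycle 15: CDB Add2=53; issue SUB r3<-Add2 // r0:72,r1:53,r2:7,r3:Add2,r4:Mul1
cycle 16: CDB Add3=61 // r0:72,r1:53,r2:7,r3:Add2,r4:Mul1
cycle 17: - // r0:72,r1:53,r2:7,r3:Add2,r4:Mul1
cycle 18: - // r0:72,r1:53,r2:7,r3:Add2,r4:Mul1
cycle 19: CDB Add1=133 // r0:72,r1:53,r2:7,r3:Add2,r4:Mul1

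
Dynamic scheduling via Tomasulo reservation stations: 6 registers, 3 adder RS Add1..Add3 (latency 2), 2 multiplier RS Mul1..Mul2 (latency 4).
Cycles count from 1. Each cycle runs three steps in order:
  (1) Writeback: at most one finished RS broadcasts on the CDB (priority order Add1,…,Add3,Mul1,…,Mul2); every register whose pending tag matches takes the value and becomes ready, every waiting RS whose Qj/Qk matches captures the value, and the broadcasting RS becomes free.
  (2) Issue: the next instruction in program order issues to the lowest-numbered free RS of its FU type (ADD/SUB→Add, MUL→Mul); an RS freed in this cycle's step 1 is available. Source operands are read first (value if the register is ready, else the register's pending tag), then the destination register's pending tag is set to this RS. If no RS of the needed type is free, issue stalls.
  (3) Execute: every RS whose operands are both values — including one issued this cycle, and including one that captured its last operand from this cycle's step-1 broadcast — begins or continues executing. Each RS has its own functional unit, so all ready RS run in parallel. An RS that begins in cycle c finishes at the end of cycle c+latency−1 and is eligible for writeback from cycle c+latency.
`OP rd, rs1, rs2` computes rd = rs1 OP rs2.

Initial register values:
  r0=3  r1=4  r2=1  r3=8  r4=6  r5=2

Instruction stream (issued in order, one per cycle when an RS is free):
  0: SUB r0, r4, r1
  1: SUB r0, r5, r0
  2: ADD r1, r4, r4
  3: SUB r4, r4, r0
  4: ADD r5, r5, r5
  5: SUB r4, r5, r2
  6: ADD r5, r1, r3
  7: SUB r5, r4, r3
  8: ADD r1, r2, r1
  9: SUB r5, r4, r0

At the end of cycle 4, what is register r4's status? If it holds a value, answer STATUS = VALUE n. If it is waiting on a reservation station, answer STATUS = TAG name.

c1: issue SUB r0<-Add1 | r0:Add1,r1:4,r2:1,r3:8,r4:6,r5:2
c2: issue SUB r0<-Add2 | r0:Add2,r1:4,r2:1,r3:8,r4:6,r5:2
c3: CDB Add1=2; issue ADD r1<-Add1 | r0:Add2,r1:Add1,r2:1,r3:8,r4:6,r5:2
c4: issue SUB r4<-Add3 | r0:Add2,r1:Add1,r2:1,r3:8,r4:Add3,r5:2

STATUS = TAG Add3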